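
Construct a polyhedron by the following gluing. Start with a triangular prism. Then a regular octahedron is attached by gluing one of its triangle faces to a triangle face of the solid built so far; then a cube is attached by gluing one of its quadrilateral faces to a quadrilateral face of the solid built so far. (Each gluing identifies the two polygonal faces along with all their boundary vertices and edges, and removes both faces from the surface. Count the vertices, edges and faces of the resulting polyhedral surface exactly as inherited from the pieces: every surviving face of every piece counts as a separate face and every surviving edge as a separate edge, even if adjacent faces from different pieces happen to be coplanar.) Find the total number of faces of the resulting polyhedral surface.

A triangular prism: V=6, E=9, F=5.
Attach a regular octahedron (V=6, E=12, F=8) along a 3-gon: merge 3 vertices and 3 edges, delete both glued faces → V=9, E=18, F=11.
Attach a cube (V=8, E=12, F=6) along a 4-gon: merge 4 vertices and 4 edges, delete both glued faces → V=13, E=26, F=15.
Check: V − E + F = 13 − 26 + 15 = 2.

15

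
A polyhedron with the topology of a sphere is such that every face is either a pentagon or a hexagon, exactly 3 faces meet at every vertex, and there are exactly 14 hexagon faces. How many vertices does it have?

Let x be the number of pentagons; then F = 14 + x.
Edge–face incidences: 2E = 6·14 + 5·x = 84 + 5x.
Every vertex has degree 3, so 3V = 2E.
Euler: V − E + F = 2 ⇒ (2E)/3 − E + (14 + x) = 2.
Multiply by 6: 2·(2E) − 3·(2E) + 6·(14 + x) = 12, i.e. 84 + 6x − (84 + 5x) = 12.
Collecting terms: x = 12.
Then 2E = 84 + 5·12 = 144, so E = 72, V = 2E/3 = 48, F = 14 + 12 = 26.

48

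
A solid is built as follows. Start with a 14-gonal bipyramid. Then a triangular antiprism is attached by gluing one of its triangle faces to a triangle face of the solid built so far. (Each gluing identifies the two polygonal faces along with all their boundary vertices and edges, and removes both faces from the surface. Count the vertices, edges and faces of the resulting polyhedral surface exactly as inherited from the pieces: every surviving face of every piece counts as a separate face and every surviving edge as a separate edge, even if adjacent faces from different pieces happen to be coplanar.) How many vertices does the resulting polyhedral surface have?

A 14-gonal bipyramid: V=16, E=42, F=28.
Attach a triangular antiprism (V=6, E=12, F=8) along a 3-gon: merge 3 vertices and 3 edges, delete both glued faces → V=19, E=51, F=34.
Check: V − E + F = 19 − 51 + 34 = 2.

19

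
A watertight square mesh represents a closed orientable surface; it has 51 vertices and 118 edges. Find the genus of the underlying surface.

Every face is a square and each edge borders two faces, so 4F = 2·118, giving F = 59.
χ = V − E + F = 51 − 118 + 59 = -8.
For a closed orientable surface χ = 2 − 2g, so g = (2 − (-8))/2 = 5.

5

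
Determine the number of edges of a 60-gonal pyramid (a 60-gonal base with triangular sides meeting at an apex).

120

A pyramid on an n-gon base has one n-gon and n triangles: V = 60 + 1 = 61, E = 2·60 = 120, F = 60 + 1 = 61.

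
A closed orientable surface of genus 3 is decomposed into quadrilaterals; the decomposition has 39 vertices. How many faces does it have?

χ = 2 − 2·3 = -4, and every face is a square so 4F = 2E.
V − E + F = -4 with E = 4F/2 gives 39 − (4/2 − 1)·F = -4, so F = 43 and E = 86.

43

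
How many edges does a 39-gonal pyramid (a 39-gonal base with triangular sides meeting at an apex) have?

78

A pyramid on an n-gon base has one n-gon and n triangles: V = 39 + 1 = 40, E = 2·39 = 78, F = 39 + 1 = 40.
Check: V − E + F = 40 − 78 + 40 = 2.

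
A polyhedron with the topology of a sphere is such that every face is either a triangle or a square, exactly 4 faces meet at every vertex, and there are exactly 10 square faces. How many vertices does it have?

16

Let x be the number of triangles; then F = 10 + x.
Edge–face incidences: 2E = 4·10 + 3·x = 40 + 3x.
Every vertex has degree 4, so 4V = 2E.
Euler: V − E + F = 2 ⇒ (2E)/4 − E + (10 + x) = 2.
Multiply by 8: 2·(2E) − 4·(2E) + 8·(10 + x) = 16, i.e. 80 + 8x − 2·(40 + 3x) = 16.
Collecting terms: 2x = 16, so x = 8.
Then 2E = 40 + 3·8 = 64, so E = 32, V = 2E/4 = 16, F = 10 + 8 = 18.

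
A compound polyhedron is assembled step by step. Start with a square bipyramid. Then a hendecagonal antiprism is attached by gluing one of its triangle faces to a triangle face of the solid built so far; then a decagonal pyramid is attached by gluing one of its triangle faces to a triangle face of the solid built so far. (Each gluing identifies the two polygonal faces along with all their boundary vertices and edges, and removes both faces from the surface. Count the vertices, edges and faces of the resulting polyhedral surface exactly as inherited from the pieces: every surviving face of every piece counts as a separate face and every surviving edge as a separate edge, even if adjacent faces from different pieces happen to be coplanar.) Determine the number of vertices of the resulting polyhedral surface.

33

A square bipyramid: V=6, E=12, F=8.
Attach a hendecagonal antiprism (V=22, E=44, F=24) along a 3-gon: merge 3 vertices and 3 edges, delete both glued faces → V=25, E=53, F=30.
Attach a decagonal pyramid (V=11, E=20, F=11) along a 3-gon: merge 3 vertices and 3 edges, delete both glued faces → V=33, E=70, F=39.
Check: V − E + F = 33 − 70 + 39 = 2.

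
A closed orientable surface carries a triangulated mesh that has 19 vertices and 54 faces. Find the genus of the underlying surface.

Every face is a triangle, so 2E = 3·54 = 162, giving E = 81.
χ = V − E + F = 19 − 81 + 54 = -8.
For a closed orientable surface χ = 2 − 2g, so g = (2 − (-8))/2 = 5.

5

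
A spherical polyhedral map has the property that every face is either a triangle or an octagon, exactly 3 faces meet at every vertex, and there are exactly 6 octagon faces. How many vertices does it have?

24

Let x be the number of triangles; then F = 6 + x.
Edge–face incidences: 2E = 8·6 + 3·x = 48 + 3x.
Every vertex has degree 3, so 3V = 2E.
Euler: V − E + F = 2 ⇒ (2E)/3 − E + (6 + x) = 2.
Multiply by 6: 2·(2E) − 3·(2E) + 6·(6 + x) = 12, i.e. 36 + 6x − (48 + 3x) = 12.
Collecting terms: 3x − 12 = 12, so 3x = 24, so x = 8.
Then 2E = 48 + 3·8 = 72, so E = 36, V = 2E/3 = 24, F = 6 + 8 = 14.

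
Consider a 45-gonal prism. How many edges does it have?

A prism on an n-gon has two n-gon bases and n rectangular sides: V = 2·45 = 90, E = 3·45 = 135, F = 45 + 2 = 47.
Check: V − E + F = 90 − 135 + 47 = 2.

135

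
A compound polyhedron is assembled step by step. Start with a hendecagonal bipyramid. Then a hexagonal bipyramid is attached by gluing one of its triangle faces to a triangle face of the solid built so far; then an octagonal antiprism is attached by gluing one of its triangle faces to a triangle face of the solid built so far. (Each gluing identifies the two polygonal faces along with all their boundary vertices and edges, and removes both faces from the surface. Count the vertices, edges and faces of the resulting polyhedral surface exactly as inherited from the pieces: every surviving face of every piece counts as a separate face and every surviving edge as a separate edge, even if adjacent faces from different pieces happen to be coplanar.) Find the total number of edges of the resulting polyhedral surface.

77

A hendecagonal bipyramid: V=13, E=33, F=22.
Attach a hexagonal bipyramid (V=8, E=18, F=12) along a 3-gon: merge 3 vertices and 3 edges, delete both glued faces → V=18, E=48, F=32.
Attach an octagonal antiprism (V=16, E=32, F=18) along a 3-gon: merge 3 vertices and 3 edges, delete both glued faces → V=31, E=77, F=48.
Check: V − E + F = 31 − 77 + 48 = 2.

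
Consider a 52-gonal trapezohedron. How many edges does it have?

208

The n-trapezohedron (dual of the n-antiprism) has V = 2·52 + 2 = 106, E = 4·52 = 208, F = 2·52 = 104.
Check: V − E + F = 106 − 208 + 104 = 2.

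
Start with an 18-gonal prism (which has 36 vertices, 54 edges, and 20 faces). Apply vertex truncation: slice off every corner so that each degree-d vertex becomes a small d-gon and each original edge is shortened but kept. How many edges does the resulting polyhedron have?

162

Truncation replaces each original edge-end by a new vertex, so V′ = 2E = 108.
Each original edge survives, and each old vertex of degree d contributes d new edges; summing degrees gives Σd = 2E, so E′ = E + 2E = 3E = 162.
Each original face survives and each original vertex becomes one new face: F′ = F + V = 56.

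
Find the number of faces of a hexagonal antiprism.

An antiprism on an n-gon has two n-gon caps and 2n triangles: V = 2·6 = 12, E = 4·6 = 24, F = 2·6 + 2 = 14.

14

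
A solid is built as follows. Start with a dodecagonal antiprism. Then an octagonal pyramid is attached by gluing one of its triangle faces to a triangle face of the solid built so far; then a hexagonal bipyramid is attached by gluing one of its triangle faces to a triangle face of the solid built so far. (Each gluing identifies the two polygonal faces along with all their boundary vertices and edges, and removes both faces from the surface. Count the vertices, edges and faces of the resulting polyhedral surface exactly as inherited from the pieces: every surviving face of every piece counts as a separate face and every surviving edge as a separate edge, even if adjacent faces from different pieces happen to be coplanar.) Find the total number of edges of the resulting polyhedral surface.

76

A dodecagonal antiprism: V=24, E=48, F=26.
Attach an octagonal pyramid (V=9, E=16, F=9) along a 3-gon: merge 3 vertices and 3 edges, delete both glued faces → V=30, E=61, F=33.
Attach a hexagonal bipyramid (V=8, E=18, F=12) along a 3-gon: merge 3 vertices and 3 edges, delete both glued faces → V=35, E=76, F=43.
Check: V − E + F = 35 − 76 + 43 = 2.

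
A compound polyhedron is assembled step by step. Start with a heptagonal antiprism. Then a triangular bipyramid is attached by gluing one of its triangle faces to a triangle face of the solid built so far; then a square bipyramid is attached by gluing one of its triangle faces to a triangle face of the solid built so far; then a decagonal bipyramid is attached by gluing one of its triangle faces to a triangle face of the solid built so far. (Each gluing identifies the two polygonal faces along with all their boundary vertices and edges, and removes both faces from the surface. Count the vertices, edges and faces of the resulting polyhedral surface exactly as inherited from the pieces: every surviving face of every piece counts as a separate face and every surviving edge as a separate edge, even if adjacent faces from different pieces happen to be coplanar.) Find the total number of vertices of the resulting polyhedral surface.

A heptagonal antiprism: V=14, E=28, F=16.
Attach a triangular bipyramid (V=5, E=9, F=6) along a 3-gon: merge 3 vertices and 3 edges, delete both glued faces → V=16, E=34, F=20.
Attach a square bipyramid (V=6, E=12, F=8) along a 3-gon: merge 3 vertices and 3 edges, delete both glued faces → V=19, E=43, F=26.
Attach a decagonal bipyramid (V=12, E=30, F=20) along a 3-gon: merge 3 vertices and 3 edges, delete both glued faces → V=28, E=70, F=44.
Check: V − E + F = 28 − 70 + 44 = 2.

28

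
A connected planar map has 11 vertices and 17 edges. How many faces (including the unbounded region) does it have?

Euler's formula for a connected plane graph: V − E + F = 2, so F = 2 − 11 + 17 = 8.

8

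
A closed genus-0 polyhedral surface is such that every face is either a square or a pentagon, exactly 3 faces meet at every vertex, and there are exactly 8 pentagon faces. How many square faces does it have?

Let x be the number of squares; then F = 8 + x.
Edge–face incidences: 2E = 5·8 + 4·x = 40 + 4x.
Every vertex has degree 3, so 3V = 2E.
Euler: V − E + F = 2 ⇒ (2E)/3 − E + (8 + x) = 2.
Multiply by 6: 2·(2E) − 3·(2E) + 6·(8 + x) = 12, i.e. 48 + 6x − (40 + 4x) = 12.
Collecting terms: 2x + 8 = 12, so 2x = 4, so x = 2.
Then 2E = 40 + 4·2 = 48, so E = 24, V = 2E/3 = 16, F = 8 + 2 = 10.

2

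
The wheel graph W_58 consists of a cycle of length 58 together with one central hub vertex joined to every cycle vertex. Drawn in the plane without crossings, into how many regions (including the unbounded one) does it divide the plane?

W_58 has V = 58 + 1 = 59 vertices and E = 2·58 = 116 edges.
By Euler's formula F = 2 − V + E = 2 − 59 + 116 = 59.

59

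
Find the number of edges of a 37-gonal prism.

A prism on an n-gon has two n-gon bases and n rectangular sides: V = 2·37 = 74, E = 3·37 = 111, F = 37 + 2 = 39.
Check: V − E + F = 74 − 111 + 39 = 2.

111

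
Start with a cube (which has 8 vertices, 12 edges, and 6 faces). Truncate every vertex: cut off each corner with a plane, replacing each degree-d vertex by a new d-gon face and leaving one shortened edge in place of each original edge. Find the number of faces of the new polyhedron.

Truncation replaces each original edge-end by a new vertex, so V′ = 2E = 24.
Each original edge survives, and each old vertex of degree d contributes d new edges; summing degrees gives Σd = 2E, so E′ = E + 2E = 3E = 36.
Each original face survives and each original vertex becomes one new face: F′ = F + V = 14.

14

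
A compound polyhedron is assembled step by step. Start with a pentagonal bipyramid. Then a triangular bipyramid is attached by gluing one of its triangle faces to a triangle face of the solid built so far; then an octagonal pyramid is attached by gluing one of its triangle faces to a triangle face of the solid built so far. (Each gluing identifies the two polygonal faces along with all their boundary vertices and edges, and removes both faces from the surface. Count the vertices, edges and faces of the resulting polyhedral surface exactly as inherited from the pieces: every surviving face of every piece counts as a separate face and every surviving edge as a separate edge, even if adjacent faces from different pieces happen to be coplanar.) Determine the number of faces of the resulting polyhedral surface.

21

A pentagonal bipyramid: V=7, E=15, F=10.
Attach a triangular bipyramid (V=5, E=9, F=6) along a 3-gon: merge 3 vertices and 3 edges, delete both glued faces → V=9, E=21, F=14.
Attach an octagonal pyramid (V=9, E=16, F=9) along a 3-gon: merge 3 vertices and 3 edges, delete both glued faces → V=15, E=34, F=21.
Check: V − E + F = 15 − 34 + 21 = 2.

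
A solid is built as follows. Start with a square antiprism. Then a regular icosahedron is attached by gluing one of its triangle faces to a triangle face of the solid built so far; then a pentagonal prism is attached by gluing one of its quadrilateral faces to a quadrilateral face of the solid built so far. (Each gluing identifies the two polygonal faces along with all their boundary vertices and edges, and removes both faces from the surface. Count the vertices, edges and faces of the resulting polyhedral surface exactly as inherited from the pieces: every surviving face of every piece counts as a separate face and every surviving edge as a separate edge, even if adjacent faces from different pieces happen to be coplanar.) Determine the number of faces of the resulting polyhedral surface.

A square antiprism: V=8, E=16, F=10.
Attach a regular icosahedron (V=12, E=30, F=20) along a 3-gon: merge 3 vertices and 3 edges, delete both glued faces → V=17, E=43, F=28.
Attach a pentagonal prism (V=10, E=15, F=7) along a 4-gon: merge 4 vertices and 4 edges, delete both glued faces → V=23, E=54, F=33.
Check: V − E + F = 23 − 54 + 33 = 2.

33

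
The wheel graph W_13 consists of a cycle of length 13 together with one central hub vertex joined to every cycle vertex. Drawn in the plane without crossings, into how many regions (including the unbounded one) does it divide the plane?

W_13 has V = 13 + 1 = 14 vertices and E = 2·13 = 26 edges.
By Euler's formula F = 2 − V + E = 2 − 14 + 26 = 14.

14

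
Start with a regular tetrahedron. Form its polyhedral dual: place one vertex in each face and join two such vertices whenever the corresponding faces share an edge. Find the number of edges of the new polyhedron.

The base solid has V = 4, E = 6, F = 4.
The dual swaps V and F and preserves E: V′ = F = 4, E′ = E = 6, F′ = V = 4.

6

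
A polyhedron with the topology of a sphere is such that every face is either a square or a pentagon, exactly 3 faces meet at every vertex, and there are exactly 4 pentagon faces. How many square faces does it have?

Let x be the number of squares; then F = 4 + x.
Edge–face incidences: 2E = 5·4 + 4·x = 20 + 4x.
Every vertex has degree 3, so 3V = 2E.
Euler: V − E + F = 2 ⇒ (2E)/3 − E + (4 + x) = 2.
Multiply by 6: 2·(2E) − 3·(2E) + 6·(4 + x) = 12, i.e. 24 + 6x − (20 + 4x) = 12.
Collecting terms: 2x + 4 = 12, so 2x = 8, so x = 4.
Then 2E = 20 + 4·4 = 36, so E = 18, V = 2E/3 = 12, F = 4 + 4 = 8.

4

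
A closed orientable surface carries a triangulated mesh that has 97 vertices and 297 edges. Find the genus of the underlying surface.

2

Every face is a triangle and each edge borders two faces, so 3F = 2·297, giving F = 198.
χ = V − E + F = 97 − 297 + 198 = -2.
For a closed orientable surface χ = 2 − 2g, so g = (2 − (-2))/2 = 2.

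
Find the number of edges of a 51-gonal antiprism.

204

An antiprism on an n-gon has two n-gon caps and 2n triangles: V = 2·51 = 102, E = 4·51 = 204, F = 2·51 + 2 = 104.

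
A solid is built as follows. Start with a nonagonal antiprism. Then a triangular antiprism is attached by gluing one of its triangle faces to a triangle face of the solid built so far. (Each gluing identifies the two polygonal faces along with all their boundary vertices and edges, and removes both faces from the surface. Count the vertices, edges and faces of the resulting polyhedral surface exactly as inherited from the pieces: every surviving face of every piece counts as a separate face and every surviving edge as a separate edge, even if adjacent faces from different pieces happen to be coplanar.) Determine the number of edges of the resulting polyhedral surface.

45

A nonagonal antiprism: V=18, E=36, F=20.
Attach a triangular antiprism (V=6, E=12, F=8) along a 3-gon: merge 3 vertices and 3 edges, delete both glued faces → V=21, E=45, F=26.
Check: V − E + F = 21 − 45 + 26 = 2.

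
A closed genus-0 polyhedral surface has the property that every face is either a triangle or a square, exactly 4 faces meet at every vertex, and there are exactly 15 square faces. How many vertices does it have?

Let x be the number of triangles; then F = 15 + x.
Edge–face incidences: 2E = 4·15 + 3·x = 60 + 3x.
Every vertex has degree 4, so 4V = 2E.
Euler: V − E + F = 2 ⇒ (2E)/4 − E + (15 + x) = 2.
Multiply by 8: 2·(2E) − 4·(2E) + 8·(15 + x) = 16, i.e. 120 + 8x − 2·(60 + 3x) = 16.
Collecting terms: 2x = 16, so x = 8.
Then 2E = 60 + 3·8 = 84, so E = 42, V = 2E/4 = 21, F = 15 + 8 = 23.

21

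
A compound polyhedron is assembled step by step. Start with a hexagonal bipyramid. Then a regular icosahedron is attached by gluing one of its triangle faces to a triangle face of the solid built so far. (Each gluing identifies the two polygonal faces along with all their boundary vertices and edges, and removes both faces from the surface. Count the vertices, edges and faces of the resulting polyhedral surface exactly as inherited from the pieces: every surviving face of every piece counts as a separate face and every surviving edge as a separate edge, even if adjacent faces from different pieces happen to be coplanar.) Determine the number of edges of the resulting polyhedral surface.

45

A hexagonal bipyramid: V=8, E=18, F=12.
Attach a regular icosahedron (V=12, E=30, F=20) along a 3-gon: merge 3 vertices and 3 edges, delete both glued faces → V=17, E=45, F=30.
Check: V − E + F = 17 − 45 + 30 = 2.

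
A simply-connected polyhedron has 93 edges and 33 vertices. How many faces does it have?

Here V − E + F = 2.
F = 2 − V + E = 2 − 33 + 93 = 62.

62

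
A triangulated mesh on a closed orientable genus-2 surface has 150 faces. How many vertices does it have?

χ = 2 − 2·2 = -2, and every face is a triangle so 3F = 2E.
E = 3·150/2 = 225. Then V = -2 + E − F = -2 + 225 − 150 = 73.

73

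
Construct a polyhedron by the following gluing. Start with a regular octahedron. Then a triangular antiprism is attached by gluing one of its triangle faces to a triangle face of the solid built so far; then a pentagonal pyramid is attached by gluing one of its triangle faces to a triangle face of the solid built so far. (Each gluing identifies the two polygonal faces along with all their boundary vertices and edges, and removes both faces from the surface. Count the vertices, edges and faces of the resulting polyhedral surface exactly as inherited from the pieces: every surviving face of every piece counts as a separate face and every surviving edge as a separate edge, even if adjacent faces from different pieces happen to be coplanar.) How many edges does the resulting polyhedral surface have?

28

A regular octahedron: V=6, E=12, F=8.
Attach a triangular antiprism (V=6, E=12, F=8) along a 3-gon: merge 3 vertices and 3 edges, delete both glued faces → V=9, E=21, F=14.
Attach a pentagonal pyramid (V=6, E=10, F=6) along a 3-gon: merge 3 vertices and 3 edges, delete both glued faces → V=12, E=28, F=18.
Check: V − E + F = 12 − 28 + 18 = 2.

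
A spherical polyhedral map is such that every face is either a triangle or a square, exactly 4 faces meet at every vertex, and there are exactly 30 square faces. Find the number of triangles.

8

Let x be the number of triangles; then F = 30 + x.
Edge–face incidences: 2E = 4·30 + 3·x = 120 + 3x.
Every vertex has degree 4, so 4V = 2E.
Euler: V − E + F = 2 ⇒ (2E)/4 − E + (30 + x) = 2.
Multiply by 8: 2·(2E) − 4·(2E) + 8·(30 + x) = 16, i.e. 240 + 8x − 2·(120 + 3x) = 16.
Collecting terms: 2x = 16, so x = 8.
Then 2E = 120 + 3·8 = 144, so E = 72, V = 2E/4 = 36, F = 30 + 8 = 38.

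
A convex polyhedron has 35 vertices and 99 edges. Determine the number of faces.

66

Here V − E + F = 2.
F = 2 − V + E = 2 − 35 + 99 = 66.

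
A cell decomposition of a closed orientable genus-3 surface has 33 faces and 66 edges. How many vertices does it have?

29

For a closed orientable surface of genus 3, χ = 2 − 2·3 = -4.
V = -4 + E − F = -4 + 66 − 33 = 29.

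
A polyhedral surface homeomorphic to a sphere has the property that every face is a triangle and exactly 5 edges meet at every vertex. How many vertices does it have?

12

Each face has 3 edges and each edge borders two faces, so 2E = 3F.
Each vertex has degree 5, so 5V = 2E and hence V = 3F/5.
Euler: V − E + F = 2 ⇒ (3F/5) − (3F/2) + F = 2.
Multiply by 10: (6 − 15 + 10)F = 20, i.e. 1F = 20.
So F = 20, E = 3·20/2 = 30, V = 3·20/5 = 12.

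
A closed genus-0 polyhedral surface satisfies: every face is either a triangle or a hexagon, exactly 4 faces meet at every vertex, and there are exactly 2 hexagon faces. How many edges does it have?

24

Let x be the number of triangles; then F = 2 + x.
Edge–face incidences: 2E = 6·2 + 3·x = 12 + 3x.
Every vertex has degree 4, so 4V = 2E.
Euler: V − E + F = 2 ⇒ (2E)/4 − E + (2 + x) = 2.
Multiply by 8: 2·(2E) − 4·(2E) + 8·(2 + x) = 16, i.e. 16 + 8x − 2·(12 + 3x) = 16.
Collecting terms: 2x − 8 = 16, so 2x = 24, so x = 12.
Then 2E = 12 + 3·12 = 48, so E = 24, V = 2E/4 = 12, F = 2 + 12 = 14.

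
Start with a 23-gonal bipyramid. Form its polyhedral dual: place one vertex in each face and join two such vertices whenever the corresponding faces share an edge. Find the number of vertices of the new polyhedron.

46

The base solid has V = 25, E = 69, F = 46.
The dual swaps V and F and preserves E: V′ = F = 46, E′ = E = 69, F′ = V = 25.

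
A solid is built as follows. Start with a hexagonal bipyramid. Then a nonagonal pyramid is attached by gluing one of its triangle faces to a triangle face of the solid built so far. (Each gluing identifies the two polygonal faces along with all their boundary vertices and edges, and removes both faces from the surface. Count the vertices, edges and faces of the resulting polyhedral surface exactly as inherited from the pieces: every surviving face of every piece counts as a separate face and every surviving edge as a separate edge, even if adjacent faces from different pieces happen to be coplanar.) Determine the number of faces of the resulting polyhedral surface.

20

A hexagonal bipyramid: V=8, E=18, F=12.
Attach a nonagonal pyramid (V=10, E=18, F=10) along a 3-gon: merge 3 vertices and 3 edges, delete both glued faces → V=15, E=33, F=20.
Check: V − E + F = 15 − 33 + 20 = 2.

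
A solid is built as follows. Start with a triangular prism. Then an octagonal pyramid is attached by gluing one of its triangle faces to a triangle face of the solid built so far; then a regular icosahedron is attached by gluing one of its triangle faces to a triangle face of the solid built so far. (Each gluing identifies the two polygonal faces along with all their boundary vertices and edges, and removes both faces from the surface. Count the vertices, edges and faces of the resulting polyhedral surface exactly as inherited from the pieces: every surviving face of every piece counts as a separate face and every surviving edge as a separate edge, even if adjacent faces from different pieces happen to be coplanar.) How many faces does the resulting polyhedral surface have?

A triangular prism: V=6, E=9, F=5.
Attach an octagonal pyramid (V=9, E=16, F=9) along a 3-gon: merge 3 vertices and 3 edges, delete both glued faces → V=12, E=22, F=12.
Attach a regular icosahedron (V=12, E=30, F=20) along a 3-gon: merge 3 vertices and 3 edges, delete both glued faces → V=21, E=49, F=30.
Check: V − E + F = 21 − 49 + 30 = 2.

30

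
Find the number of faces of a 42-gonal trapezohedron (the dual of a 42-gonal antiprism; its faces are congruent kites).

84

The n-trapezohedron (dual of the n-antiprism) has V = 2·42 + 2 = 86, E = 4·42 = 168, F = 2·42 = 84.
Check: V − E + F = 86 − 168 + 84 = 2.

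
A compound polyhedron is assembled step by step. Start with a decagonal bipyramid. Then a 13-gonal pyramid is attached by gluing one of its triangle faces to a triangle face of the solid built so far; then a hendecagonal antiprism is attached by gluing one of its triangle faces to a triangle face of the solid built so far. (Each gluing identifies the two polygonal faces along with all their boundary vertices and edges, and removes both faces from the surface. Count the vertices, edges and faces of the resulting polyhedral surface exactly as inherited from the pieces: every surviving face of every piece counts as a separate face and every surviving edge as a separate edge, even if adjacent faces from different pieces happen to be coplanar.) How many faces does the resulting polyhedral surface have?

A decagonal bipyramid: V=12, E=30, F=20.
Attach a 13-gonal pyramid (V=14, E=26, F=14) along a 3-gon: merge 3 vertices and 3 edges, delete both glued faces → V=23, E=53, F=32.
Attach a hendecagonal antiprism (V=22, E=44, F=24) along a 3-gon: merge 3 vertices and 3 edges, delete both glued faces → V=42, E=94, F=54.
Check: V − E + F = 42 − 94 + 54 = 2.

54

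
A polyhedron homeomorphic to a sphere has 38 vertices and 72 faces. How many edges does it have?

108

Here V − E + F = 2.
E = V + F − (2) = 38 + 72 − (2) = 108.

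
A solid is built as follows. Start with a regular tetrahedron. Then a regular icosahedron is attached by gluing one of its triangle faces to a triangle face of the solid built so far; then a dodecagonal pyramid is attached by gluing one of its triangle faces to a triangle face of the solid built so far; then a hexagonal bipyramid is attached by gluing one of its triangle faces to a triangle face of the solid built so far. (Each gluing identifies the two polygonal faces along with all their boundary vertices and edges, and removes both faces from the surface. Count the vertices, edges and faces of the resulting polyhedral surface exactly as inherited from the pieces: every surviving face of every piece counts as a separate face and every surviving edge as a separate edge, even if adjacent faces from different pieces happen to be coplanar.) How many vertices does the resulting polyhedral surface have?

A regular tetrahedron: V=4, E=6, F=4.
Attach a regular icosahedron (V=12, E=30, F=20) along a 3-gon: merge 3 vertices and 3 edges, delete both glued faces → V=13, E=33, F=22.
Attach a dodecagonal pyramid (V=13, E=24, F=13) along a 3-gon: merge 3 vertices and 3 edges, delete both glued faces → V=23, E=54, F=33.
Attach a hexagonal bipyramid (V=8, E=18, F=12) along a 3-gon: merge 3 vertices and 3 edges, delete both glued faces → V=28, E=69, F=43.
Check: V − E + F = 28 − 69 + 43 = 2.

28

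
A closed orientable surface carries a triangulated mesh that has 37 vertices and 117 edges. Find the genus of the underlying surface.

Every face is a triangle and each edge borders two faces, so 3F = 2·117, giving F = 78.
χ = V − E + F = 37 − 117 + 78 = -2.
For a closed orientable surface χ = 2 − 2g, so g = (2 − (-2))/2 = 2.

2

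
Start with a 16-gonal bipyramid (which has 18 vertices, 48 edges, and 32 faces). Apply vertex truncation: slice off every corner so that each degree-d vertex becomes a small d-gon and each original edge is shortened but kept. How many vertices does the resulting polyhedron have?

Truncation replaces each original edge-end by a new vertex, so V′ = 2E = 96.
Each original edge survives, and each old vertex of degree d contributes d new edges; summing degrees gives Σd = 2E, so E′ = E + 2E = 3E = 144.
Each original face survives and each original vertex becomes one new face: F′ = F + V = 50.

96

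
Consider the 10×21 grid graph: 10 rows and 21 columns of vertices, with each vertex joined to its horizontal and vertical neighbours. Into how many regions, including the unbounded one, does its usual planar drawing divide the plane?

The grid has V = 10·21 = 210 vertices and E = 10·20 + 21·9 = 389 edges.
F = 2 − V + E = 2 − 210 + 389 = 181.

181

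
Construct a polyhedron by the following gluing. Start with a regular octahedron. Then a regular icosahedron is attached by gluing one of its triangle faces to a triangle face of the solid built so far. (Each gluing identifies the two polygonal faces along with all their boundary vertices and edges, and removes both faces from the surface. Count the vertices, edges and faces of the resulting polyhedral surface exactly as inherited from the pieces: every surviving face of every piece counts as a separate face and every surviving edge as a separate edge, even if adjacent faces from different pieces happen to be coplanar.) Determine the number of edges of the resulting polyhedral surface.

39

A regular octahedron: V=6, E=12, F=8.
Attach a regular icosahedron (V=12, E=30, F=20) along a 3-gon: merge 3 vertices and 3 edges, delete both glued faces → V=15, E=39, F=26.
Check: V − E + F = 15 − 39 + 26 = 2.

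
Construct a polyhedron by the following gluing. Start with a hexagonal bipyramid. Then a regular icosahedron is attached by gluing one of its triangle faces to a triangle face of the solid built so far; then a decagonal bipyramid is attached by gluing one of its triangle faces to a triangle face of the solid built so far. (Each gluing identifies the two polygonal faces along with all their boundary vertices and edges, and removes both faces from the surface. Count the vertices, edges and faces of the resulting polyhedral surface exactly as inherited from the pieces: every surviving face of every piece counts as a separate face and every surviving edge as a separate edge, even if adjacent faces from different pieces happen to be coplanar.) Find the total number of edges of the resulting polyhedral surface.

72

A hexagonal bipyramid: V=8, E=18, F=12.
Attach a regular icosahedron (V=12, E=30, F=20) along a 3-gon: merge 3 vertices and 3 edges, delete both glued faces → V=17, E=45, F=30.
Attach a decagonal bipyramid (V=12, E=30, F=20) along a 3-gon: merge 3 vertices and 3 edges, delete both glued faces → V=26, E=72, F=48.
Check: V − E + F = 26 − 72 + 48 = 2.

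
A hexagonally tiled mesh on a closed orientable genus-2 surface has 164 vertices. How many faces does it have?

83

χ = 2 − 2·2 = -2, and every face is a hexagon so 6F = 2E.
V − E + F = -2 with E = 6F/2 gives 164 − (6/2 − 1)·F = -2, so F = 83 and E = 249.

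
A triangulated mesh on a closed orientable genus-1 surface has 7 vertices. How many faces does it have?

χ = 2 − 2·1 = 0, and every face is a triangle so 3F = 2E.
V − E + F = 0 with E = 3F/2 gives 7 − (3/2 − 1)·F = 0, so F = 14 and E = 21.

14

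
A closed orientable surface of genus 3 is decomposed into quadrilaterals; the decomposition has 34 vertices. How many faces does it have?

χ = 2 − 2·3 = -4, and every face is a square so 4F = 2E.
V − E + F = -4 with E = 4F/2 gives 34 − (4/2 − 1)·F = -4, so F = 38 and E = 76.

38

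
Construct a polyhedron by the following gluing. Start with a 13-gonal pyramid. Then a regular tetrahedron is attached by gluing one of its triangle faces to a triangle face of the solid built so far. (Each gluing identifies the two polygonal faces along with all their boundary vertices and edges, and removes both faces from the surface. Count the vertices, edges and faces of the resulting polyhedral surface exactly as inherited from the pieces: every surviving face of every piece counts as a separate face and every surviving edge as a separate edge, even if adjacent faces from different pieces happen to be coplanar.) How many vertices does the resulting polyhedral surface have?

A 13-gonal pyramid: V=14, E=26, F=14.
Attach a regular tetrahedron (V=4, E=6, F=4) along a 3-gon: merge 3 vertices and 3 edges, delete both glued faces → V=15, E=29, F=16.
Check: V − E + F = 15 − 29 + 16 = 2.

15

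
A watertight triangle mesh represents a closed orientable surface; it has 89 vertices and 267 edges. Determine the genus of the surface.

Every face is a triangle and each edge borders two faces, so 3F = 2·267, giving F = 178.
χ = V − E + F = 89 − 267 + 178 = 0.
For a closed orientable surface χ = 2 − 2g, so g = (2 − (0))/2 = 1.

1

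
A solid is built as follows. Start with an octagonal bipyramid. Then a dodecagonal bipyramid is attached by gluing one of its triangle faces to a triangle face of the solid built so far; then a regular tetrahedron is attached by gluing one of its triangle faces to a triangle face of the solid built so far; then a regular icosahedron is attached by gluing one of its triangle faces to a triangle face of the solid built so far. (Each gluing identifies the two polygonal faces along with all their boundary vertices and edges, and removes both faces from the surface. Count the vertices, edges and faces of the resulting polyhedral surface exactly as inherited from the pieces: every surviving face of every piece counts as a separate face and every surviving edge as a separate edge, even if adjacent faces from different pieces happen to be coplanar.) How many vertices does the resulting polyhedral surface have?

An octagonal bipyramid: V=10, E=24, F=16.
Attach a dodecagonal bipyramid (V=14, E=36, F=24) along a 3-gon: merge 3 vertices and 3 edges, delete both glued faces → V=21, E=57, F=38.
Attach a regular tetrahedron (V=4, E=6, F=4) along a 3-gon: merge 3 vertices and 3 edges, delete both glued faces → V=22, E=60, F=40.
Attach a regular icosahedron (V=12, E=30, F=20) along a 3-gon: merge 3 vertices and 3 edges, delete both glued faces → V=31, E=87, F=58.
Check: V − E + F = 31 − 87 + 58 = 2.

31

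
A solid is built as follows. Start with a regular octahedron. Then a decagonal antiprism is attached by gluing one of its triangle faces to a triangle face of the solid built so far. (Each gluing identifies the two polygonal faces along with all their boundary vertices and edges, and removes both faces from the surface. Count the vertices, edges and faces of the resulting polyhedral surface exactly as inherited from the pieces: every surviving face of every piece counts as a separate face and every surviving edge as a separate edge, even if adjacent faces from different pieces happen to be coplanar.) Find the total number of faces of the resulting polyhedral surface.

A regular octahedron: V=6, E=12, F=8.
Attach a decagonal antiprism (V=20, E=40, F=22) along a 3-gon: merge 3 vertices and 3 edges, delete both glued faces → V=23, E=49, F=28.
Check: V − E + F = 23 − 49 + 28 = 2.

28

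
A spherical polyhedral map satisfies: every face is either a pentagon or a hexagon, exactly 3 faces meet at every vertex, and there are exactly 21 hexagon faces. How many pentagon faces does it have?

12

Let x be the number of pentagons; then F = 21 + x.
Edge–face incidences: 2E = 6·21 + 5·x = 126 + 5x.
Every vertex has degree 3, so 3V = 2E.
Euler: V − E + F = 2 ⇒ (2E)/3 − E + (21 + x) = 2.
Multiply by 6: 2·(2E) − 3·(2E) + 6·(21 + x) = 12, i.e. 126 + 6x − (126 + 5x) = 12.
Collecting terms: x = 12.
Then 2E = 126 + 5·12 = 186, so E = 93, V = 2E/3 = 62, F = 21 + 12 = 33.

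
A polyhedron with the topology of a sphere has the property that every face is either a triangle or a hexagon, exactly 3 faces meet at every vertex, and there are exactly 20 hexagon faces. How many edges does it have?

Let x be the number of triangles; then F = 20 + x.
Edge–face incidences: 2E = 6·20 + 3·x = 120 + 3x.
Every vertex has degree 3, so 3V = 2E.
Euler: V − E + F = 2 ⇒ (2E)/3 − E + (20 + x) = 2.
Multiply by 6: 2·(2E) − 3·(2E) + 6·(20 + x) = 12, i.e. 120 + 6x − (120 + 3x) = 12.
Collecting terms: 3x = 12, so x = 4.
Then 2E = 120 + 3·4 = 132, so E = 66, V = 2E/3 = 44, F = 20 + 4 = 24.

66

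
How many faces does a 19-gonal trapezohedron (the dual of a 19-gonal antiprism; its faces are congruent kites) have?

38

The n-trapezohedron (dual of the n-antiprism) has V = 2·19 + 2 = 40, E = 4·19 = 76, F = 2·19 = 38.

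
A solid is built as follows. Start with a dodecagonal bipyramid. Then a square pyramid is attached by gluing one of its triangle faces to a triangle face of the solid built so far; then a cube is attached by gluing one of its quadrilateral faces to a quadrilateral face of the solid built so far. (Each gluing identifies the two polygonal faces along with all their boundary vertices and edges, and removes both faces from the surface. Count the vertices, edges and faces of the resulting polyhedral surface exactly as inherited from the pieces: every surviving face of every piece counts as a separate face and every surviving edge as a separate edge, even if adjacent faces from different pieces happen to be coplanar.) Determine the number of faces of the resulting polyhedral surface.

A dodecagonal bipyramid: V=14, E=36, F=24.
Attach a square pyramid (V=5, E=8, F=5) along a 3-gon: merge 3 vertices and 3 edges, delete both glued faces → V=16, E=41, F=27.
Attach a cube (V=8, E=12, F=6) along a 4-gon: merge 4 vertices and 4 edges, delete both glued faces → V=20, E=49, F=31.
Check: V − E + F = 20 − 49 + 31 = 2.

31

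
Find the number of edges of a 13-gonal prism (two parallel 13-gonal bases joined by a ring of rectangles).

A prism on an n-gon has two n-gon bases and n rectangular sides: V = 2·13 = 26, E = 3·13 = 39, F = 13 + 2 = 15.
Check: V − E + F = 26 − 39 + 15 = 2.

39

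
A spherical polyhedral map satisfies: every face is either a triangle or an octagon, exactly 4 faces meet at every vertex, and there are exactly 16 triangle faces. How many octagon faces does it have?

2

Let x be the number of octagons; then F = 16 + x.
Edge–face incidences: 2E = 3·16 + 8·x = 48 + 8x.
Every vertex has degree 4, so 4V = 2E.
Euler: V − E + F = 2 ⇒ (2E)/4 − E + (16 + x) = 2.
Multiply by 8: 2·(2E) − 4·(2E) + 8·(16 + x) = 16, i.e. 128 + 8x − 2·(48 + 8x) = 16.
Collecting terms: −8x + 32 = 16, so −8x = −16, so x = 2.
Then 2E = 48 + 8·2 = 64, so E = 32, V = 2E/4 = 16, F = 16 + 2 = 18.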